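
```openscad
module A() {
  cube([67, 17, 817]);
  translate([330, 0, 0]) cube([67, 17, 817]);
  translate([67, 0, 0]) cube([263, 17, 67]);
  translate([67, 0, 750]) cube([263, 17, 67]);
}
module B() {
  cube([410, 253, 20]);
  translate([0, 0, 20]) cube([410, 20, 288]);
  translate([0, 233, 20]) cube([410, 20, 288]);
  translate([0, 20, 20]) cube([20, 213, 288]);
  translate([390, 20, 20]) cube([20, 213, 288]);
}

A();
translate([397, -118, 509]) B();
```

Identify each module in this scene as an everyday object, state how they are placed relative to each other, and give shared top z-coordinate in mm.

Both tops at z = 817 mm.

A is a picture frame. B is an open box. The open box is beside the picture frame with their tops flush at z = 817. The shared top z-coordinate is 817 mm.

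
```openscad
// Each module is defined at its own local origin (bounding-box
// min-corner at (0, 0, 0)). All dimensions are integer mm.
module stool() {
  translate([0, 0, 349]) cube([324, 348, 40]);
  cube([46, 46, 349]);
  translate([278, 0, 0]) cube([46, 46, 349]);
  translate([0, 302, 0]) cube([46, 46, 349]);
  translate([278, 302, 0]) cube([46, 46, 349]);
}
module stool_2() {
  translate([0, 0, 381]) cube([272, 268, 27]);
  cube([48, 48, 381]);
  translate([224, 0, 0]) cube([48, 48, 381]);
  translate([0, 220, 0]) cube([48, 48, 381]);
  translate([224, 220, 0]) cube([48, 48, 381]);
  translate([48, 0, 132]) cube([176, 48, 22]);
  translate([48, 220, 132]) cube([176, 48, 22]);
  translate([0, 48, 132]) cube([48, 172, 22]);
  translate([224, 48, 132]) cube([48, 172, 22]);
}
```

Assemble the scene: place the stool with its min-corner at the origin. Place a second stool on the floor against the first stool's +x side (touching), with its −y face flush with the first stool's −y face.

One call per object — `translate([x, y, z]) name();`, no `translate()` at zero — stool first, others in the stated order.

stool();
translate([324, 0, 0]) stool_2();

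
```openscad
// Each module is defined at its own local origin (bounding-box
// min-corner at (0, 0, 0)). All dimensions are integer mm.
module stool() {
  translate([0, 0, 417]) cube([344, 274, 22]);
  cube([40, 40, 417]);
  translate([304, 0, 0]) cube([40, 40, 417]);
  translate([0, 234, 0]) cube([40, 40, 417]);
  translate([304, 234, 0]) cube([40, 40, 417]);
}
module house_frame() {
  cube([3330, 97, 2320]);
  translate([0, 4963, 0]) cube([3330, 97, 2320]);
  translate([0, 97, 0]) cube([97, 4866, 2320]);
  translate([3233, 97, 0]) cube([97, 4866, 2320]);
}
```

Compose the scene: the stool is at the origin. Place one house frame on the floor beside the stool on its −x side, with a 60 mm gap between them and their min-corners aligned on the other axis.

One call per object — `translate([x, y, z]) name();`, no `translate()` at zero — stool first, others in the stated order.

stool();
translate([-3390, 0, 0]) house_frame();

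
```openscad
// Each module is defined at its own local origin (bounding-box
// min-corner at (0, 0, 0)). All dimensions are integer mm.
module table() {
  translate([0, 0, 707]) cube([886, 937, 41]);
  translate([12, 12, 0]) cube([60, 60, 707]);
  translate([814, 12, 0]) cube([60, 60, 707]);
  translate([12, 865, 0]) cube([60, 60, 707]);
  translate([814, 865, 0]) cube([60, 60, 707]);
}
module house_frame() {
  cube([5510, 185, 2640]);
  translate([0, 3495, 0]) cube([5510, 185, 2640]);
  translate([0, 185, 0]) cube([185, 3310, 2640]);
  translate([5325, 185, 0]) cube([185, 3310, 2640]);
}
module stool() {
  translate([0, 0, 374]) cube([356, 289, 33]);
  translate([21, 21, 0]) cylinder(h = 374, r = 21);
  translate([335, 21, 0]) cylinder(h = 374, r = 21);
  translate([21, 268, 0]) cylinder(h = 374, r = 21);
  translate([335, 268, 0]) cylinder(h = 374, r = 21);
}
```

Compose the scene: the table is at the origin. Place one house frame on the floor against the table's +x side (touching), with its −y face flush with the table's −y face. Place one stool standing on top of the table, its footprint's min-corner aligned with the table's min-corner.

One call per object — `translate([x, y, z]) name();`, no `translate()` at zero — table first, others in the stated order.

table();
translate([886, 0, 0]) house_frame();
translate([0, 0, 748]) stool();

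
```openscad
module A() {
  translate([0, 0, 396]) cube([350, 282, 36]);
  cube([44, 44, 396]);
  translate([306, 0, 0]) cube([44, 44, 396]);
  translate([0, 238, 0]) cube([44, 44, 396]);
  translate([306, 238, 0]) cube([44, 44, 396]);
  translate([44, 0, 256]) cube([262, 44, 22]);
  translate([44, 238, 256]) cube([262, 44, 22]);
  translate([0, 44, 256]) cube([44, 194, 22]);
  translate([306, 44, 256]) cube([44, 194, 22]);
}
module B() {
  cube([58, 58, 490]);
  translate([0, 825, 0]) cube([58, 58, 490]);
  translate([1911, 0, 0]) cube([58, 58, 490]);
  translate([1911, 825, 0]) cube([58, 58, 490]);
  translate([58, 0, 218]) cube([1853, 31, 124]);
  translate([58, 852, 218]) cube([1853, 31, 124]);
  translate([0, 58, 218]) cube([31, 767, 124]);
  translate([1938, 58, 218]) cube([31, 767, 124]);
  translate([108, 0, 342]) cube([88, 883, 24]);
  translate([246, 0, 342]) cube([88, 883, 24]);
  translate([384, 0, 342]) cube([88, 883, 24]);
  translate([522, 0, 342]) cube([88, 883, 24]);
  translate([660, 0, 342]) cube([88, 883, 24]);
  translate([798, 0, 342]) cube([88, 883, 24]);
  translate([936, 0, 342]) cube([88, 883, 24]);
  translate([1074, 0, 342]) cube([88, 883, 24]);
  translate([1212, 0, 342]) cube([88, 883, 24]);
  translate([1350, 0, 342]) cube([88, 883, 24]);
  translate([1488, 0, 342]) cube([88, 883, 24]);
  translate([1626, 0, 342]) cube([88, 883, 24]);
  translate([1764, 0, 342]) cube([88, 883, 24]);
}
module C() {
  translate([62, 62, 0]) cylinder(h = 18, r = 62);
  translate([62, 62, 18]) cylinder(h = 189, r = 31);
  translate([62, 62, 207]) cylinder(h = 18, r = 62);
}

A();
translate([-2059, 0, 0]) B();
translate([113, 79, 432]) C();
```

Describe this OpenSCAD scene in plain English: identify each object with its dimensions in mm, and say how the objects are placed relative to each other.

A is a simple wooden stool: a rectangular seat 350 mm (x) by 282 mm (y), 36 mm thick, top face at z = 432 mm, on four square legs, each 44×44 mm in cross-section. The legs rest on z = 0, each flush with a corner of the seat. Four stretchers, 44 mm wide and 22 mm tall, connect adjacent legs with their undersides at z = 256 mm, each running between the inner faces of the legs it joins and aligned with the legs' outer faces on the other axis.

B is a bed frame 1969 mm long (x) by 883 mm wide (y). Four 58×58 mm corner posts, 490 mm tall, at the corners of the footprint. Four rails of 31 mm thickness and 124 mm height run between adjacent posts with their undersides at z = 218 mm, their outer faces flush with the outside of the frame (the two x-running rails run between the posts' inner faces; the two y-running rails run between the posts' inner faces). 13 slats, each 88 mm wide (x) and 24 mm thick, lie across the top of the two x-running rails, running the full 883 mm width of the frame in y; the slats are evenly spaced along x between the inner faces of the end posts with equal gaps (rounded down to the nearest mm) at the −x end and between each pair — any rounding remainder accumulates at the +x end.

C is a spool: two coaxial disc flanges of radius 62 mm and thickness 18 mm, joined by a core cylinder of radius 31 mm and height 189 mm. The lower flange rests on z = 0 and the three cylinders share a vertical axis.

The bed frame is on the floor beside the stool on its −x side. The spool is on top of the stool, centred.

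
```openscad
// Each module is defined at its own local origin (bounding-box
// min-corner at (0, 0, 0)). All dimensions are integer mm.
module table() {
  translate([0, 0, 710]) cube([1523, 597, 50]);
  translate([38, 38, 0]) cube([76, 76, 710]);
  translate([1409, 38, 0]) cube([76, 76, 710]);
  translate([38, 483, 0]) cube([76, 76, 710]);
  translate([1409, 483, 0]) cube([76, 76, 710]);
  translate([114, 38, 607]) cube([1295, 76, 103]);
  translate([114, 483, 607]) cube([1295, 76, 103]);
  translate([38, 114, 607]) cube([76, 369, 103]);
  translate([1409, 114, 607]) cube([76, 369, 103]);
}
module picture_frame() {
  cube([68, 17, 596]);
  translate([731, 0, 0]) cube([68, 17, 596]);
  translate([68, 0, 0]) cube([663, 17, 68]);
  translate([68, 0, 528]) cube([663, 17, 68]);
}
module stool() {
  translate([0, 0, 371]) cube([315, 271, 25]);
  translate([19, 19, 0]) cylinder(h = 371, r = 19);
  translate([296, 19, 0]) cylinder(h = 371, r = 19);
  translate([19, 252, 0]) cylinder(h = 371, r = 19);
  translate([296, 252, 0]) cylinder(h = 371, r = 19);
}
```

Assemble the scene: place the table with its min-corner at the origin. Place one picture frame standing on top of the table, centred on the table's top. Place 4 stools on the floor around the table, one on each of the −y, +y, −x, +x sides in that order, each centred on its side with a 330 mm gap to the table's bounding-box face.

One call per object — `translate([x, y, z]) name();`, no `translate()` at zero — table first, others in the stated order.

table();
translate([362, 290, 760]) picture_frame();
translate([604, -601, 0]) stool();
translate([604, 927, 0]) stool();
translate([-645, 163, 0]) stool();
translate([1853, 163, 0]) stool();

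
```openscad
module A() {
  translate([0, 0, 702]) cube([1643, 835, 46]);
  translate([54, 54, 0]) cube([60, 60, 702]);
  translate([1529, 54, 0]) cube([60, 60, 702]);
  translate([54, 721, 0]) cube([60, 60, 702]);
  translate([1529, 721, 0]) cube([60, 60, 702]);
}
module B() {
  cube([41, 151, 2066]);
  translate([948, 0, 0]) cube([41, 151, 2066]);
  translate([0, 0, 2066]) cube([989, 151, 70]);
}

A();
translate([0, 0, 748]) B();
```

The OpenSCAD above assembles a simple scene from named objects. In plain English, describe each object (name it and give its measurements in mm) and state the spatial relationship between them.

A is a table: top 1643 mm (x) × 835 mm (y), 46 mm thick, upper face at z = 748 mm, on four 60×60 mm square legs, each inset 54 mm from the nearest pair of top edges, running from z = 0 to the bottom of the top.

B is a rectangular door frame: two vertical jambs of 41×151 mm section, 2066 mm tall, with a clear opening 907 mm wide between their inner faces. A header 70 mm tall and 151 mm deep lies on top of the jambs and spans the full outside width.

The door frame is on top of the table.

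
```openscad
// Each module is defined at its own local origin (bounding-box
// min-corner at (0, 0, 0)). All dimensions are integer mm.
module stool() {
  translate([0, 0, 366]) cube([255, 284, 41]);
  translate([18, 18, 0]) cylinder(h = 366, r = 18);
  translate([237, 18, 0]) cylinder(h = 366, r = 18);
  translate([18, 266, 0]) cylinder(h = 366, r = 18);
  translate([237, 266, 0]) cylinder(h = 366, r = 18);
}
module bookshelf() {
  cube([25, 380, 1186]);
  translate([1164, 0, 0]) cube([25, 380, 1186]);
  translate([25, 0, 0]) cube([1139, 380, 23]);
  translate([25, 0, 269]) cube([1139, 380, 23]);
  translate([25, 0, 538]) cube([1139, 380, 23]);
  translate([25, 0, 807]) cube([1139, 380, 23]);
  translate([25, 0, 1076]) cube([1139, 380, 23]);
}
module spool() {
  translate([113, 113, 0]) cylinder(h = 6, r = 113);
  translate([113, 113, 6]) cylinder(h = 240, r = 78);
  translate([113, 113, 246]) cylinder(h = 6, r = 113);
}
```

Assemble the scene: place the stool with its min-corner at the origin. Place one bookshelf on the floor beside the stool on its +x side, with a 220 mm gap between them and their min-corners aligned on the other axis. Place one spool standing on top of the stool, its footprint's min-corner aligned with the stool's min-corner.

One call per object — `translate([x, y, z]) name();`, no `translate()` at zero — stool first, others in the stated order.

stool();
translate([475, 0, 0]) bookshelf();
translate([0, 0, 407]) spool();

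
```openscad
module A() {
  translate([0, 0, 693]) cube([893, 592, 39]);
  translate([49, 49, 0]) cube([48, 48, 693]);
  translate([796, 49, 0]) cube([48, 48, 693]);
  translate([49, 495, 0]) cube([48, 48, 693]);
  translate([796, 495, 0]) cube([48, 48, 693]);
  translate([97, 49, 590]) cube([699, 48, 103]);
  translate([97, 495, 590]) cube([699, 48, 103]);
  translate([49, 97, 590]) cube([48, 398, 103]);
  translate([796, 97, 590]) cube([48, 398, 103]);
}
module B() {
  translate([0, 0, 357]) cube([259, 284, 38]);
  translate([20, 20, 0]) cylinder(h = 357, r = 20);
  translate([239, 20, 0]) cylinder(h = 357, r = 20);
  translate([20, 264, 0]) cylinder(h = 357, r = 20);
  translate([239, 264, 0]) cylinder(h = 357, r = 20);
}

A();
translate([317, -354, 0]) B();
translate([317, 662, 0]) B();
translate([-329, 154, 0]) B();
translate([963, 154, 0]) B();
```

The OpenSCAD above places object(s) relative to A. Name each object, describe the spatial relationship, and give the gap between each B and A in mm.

A is a table. B is a stool. Four stools sit around the table at the −y, +y, −x, +x sides. The gap between each stool and the table is 70 mm.

Each stool's nearest face is 70 mm from the table's bounding box.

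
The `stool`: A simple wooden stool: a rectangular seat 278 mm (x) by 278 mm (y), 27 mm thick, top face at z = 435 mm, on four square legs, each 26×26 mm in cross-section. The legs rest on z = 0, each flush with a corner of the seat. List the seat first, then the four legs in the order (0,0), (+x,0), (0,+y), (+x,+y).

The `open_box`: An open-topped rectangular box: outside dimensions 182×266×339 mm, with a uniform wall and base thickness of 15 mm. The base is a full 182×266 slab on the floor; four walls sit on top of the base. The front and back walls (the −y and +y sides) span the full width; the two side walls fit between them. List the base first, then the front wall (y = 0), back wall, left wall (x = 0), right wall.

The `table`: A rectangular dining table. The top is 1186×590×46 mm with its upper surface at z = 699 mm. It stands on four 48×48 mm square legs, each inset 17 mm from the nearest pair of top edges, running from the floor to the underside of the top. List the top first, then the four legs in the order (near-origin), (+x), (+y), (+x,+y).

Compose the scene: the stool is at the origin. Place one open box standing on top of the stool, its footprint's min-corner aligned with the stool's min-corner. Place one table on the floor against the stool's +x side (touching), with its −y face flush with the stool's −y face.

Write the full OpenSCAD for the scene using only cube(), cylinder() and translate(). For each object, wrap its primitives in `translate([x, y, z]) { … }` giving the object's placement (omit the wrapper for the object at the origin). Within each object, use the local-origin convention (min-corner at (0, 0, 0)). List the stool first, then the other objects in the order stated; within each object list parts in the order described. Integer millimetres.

translate([0, 0, 408]) cube([278, 278, 27]);
cube([26, 26, 408]);
translate([252, 0, 0]) cube([26, 26, 408]);
translate([0, 252, 0]) cube([26, 26, 408]);
translate([252, 252, 0]) cube([26, 26, 408]);
translate([0, 0, 435]) {
  cube([182, 266, 15]);
  translate([0, 0, 15]) cube([182, 15, 324]);
  translate([0, 251, 15]) cube([182, 15, 324]);
  translate([0, 15, 15]) cube([15, 236, 324]);
  translate([167, 15, 15]) cube([15, 236, 324]);
}
translate([278, 0, 0]) {
  translate([0, 0, 653]) cube([1186, 590, 46]);
  translate([17, 17, 0]) cube([48, 48, 653]);
  translate([1121, 17, 0]) cube([48, 48, 653]);
  translate([17, 525, 0]) cube([48, 48, 653]);
  translate([1121, 525, 0]) cube([48, 48, 653]);
}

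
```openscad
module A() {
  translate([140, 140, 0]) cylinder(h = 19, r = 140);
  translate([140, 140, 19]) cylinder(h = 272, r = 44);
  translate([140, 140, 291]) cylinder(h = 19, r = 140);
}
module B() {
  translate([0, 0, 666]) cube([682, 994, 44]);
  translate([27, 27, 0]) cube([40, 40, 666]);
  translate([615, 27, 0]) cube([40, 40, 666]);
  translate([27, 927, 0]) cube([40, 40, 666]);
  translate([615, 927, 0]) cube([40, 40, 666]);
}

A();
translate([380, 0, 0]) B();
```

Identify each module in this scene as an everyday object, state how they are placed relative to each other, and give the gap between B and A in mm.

The table's nearest face is 100 mm from the spool's +x face.

A is a spool. B is a table. The table is on the floor beside the spool on its +x side. The gap between the table and the spool is 100 mm.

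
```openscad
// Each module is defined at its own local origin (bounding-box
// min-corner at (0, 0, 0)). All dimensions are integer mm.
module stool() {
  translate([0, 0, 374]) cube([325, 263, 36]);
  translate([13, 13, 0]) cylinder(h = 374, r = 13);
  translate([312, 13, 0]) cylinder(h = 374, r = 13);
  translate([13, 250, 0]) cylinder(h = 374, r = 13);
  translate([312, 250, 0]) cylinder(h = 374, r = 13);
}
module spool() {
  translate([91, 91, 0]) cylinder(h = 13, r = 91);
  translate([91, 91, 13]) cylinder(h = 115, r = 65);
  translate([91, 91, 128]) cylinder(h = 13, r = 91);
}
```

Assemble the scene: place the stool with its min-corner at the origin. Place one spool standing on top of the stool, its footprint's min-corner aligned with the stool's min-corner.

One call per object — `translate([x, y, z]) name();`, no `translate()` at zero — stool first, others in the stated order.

stool();
translate([0, 0, 410]) spool();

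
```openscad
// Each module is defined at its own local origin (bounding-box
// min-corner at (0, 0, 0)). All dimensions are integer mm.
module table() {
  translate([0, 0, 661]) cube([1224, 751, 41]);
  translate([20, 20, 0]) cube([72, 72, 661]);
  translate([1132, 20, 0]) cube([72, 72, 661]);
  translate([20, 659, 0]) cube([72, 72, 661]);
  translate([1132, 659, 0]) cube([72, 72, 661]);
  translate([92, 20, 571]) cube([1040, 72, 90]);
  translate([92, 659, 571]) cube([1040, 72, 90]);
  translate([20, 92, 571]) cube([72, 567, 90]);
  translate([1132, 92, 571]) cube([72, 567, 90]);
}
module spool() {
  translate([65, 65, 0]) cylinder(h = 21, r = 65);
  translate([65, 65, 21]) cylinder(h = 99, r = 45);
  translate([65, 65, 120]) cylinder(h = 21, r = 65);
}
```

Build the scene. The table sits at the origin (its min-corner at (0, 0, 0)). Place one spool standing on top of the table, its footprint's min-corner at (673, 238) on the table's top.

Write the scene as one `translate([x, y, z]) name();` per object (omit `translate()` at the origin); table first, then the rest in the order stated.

table();
translate([673, 238, 702]) spool();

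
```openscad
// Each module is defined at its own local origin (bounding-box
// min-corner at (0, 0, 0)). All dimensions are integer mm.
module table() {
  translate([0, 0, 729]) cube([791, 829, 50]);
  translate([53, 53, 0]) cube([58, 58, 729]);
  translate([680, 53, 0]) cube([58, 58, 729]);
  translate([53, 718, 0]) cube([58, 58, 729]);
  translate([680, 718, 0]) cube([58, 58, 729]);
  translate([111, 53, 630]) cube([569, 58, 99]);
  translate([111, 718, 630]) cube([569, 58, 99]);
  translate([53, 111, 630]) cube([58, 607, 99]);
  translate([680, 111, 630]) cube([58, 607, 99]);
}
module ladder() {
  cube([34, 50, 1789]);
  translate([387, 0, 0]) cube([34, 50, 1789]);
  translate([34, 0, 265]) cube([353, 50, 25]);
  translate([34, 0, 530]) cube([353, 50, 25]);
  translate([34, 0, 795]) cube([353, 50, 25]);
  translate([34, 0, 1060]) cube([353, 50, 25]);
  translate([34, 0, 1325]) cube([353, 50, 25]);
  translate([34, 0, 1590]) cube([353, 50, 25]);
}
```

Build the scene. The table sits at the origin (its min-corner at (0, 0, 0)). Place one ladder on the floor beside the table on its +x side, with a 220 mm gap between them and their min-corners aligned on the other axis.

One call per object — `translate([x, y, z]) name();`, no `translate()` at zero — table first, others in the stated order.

table();
translate([1011, 0, 0]) ladder();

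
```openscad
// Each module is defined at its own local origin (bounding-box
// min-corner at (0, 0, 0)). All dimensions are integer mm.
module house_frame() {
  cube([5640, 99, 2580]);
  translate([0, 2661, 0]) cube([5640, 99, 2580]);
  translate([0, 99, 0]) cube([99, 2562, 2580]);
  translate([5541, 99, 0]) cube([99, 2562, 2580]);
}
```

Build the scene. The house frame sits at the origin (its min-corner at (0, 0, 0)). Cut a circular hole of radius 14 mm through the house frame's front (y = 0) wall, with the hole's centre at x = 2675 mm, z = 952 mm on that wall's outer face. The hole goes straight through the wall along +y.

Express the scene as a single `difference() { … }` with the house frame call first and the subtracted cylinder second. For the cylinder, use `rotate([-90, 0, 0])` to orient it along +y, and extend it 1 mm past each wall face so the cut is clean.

difference() {
  house_frame();
  translate([2675, -1, 952]) rotate([-90, 0, 0]) cylinder(h = 101, r = 14);
}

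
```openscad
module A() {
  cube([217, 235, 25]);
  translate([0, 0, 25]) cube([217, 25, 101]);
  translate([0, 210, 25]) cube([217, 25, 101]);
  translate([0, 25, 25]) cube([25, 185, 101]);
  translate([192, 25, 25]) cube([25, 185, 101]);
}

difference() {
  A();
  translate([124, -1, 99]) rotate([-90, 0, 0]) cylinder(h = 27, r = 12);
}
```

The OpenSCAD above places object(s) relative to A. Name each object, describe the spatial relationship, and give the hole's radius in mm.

The subtracted cylinder has r = 12 mm.

A is an open box. The open box has a circular hole through its front wall. The hole's radius is 12 mm.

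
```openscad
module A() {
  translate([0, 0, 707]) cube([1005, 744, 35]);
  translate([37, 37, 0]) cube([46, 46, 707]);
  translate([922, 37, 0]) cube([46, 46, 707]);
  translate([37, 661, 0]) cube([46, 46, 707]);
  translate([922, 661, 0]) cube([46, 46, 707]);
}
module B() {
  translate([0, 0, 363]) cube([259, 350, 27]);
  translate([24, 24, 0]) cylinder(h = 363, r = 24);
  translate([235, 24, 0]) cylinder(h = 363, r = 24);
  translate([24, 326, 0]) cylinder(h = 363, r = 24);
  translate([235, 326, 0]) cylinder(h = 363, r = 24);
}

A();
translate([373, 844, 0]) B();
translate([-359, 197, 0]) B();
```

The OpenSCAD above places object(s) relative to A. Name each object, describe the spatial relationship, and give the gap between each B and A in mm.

A is a table. B is a stool. Two stools sit around the table at the +y, −x sides. The gap between each stool and the table is 100 mm.

Each stool's nearest face is 100 mm from the table's bounding box.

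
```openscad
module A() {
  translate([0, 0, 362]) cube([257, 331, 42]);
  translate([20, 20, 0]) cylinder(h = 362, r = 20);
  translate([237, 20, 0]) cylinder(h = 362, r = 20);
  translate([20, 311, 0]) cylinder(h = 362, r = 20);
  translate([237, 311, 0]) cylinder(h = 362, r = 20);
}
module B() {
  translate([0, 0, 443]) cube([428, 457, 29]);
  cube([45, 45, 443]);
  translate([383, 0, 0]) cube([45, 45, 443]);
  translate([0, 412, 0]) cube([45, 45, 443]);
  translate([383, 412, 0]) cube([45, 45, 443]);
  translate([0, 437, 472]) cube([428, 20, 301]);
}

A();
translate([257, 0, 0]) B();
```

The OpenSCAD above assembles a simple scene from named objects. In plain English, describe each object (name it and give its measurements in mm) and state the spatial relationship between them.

A is a four-legged stool. The seat is 257×331 mm, 42 mm thick, top at z = 404 mm. It stands on four round legs, each 40 mm in diameter, from z = 0 to the seat underside, each leg's axis is inset half a diameter from the nearest pair of seat edges (so the leg's bounding box is flush with the corner).

B is a chair. The seat is a 428×457×29 mm slab with its top at z = 472 mm, on four 45×45 mm corner legs (flush with the seat edges, standing on z = 0). A flat backrest 20 mm thick, 301 mm tall, spans the full seat width and rises from the seat top along its +y edge, rear face flush with the rear of the seat.

The chair is against the stool's +x side, with their −y faces flush.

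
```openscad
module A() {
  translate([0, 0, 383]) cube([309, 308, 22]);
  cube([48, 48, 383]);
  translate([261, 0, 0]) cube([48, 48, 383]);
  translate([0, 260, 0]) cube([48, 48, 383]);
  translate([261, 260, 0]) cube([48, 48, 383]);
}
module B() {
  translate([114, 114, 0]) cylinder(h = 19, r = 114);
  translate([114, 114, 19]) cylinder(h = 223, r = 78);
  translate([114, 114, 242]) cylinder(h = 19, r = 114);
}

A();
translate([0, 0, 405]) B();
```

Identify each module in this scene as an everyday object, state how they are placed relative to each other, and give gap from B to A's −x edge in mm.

A is a stool. B is a spool. The spool is on top of the stool. The gap from the spool to the stool's −x edge is 0 mm.

The spool's min-x is at 0; the stool's min-x is 0; gap = 0 mm.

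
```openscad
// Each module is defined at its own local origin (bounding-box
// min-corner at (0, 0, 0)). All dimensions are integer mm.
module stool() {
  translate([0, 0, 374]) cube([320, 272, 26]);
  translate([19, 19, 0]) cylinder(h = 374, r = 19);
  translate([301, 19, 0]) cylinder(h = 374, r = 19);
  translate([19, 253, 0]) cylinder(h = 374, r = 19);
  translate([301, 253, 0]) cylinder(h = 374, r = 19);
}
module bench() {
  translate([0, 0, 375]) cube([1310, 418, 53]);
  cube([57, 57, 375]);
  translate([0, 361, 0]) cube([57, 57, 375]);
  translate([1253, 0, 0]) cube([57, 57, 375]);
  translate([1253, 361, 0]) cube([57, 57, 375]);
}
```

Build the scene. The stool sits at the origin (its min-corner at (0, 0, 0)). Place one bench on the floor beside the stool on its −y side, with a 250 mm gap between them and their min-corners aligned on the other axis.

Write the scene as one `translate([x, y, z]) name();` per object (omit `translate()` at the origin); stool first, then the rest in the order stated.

stool();
translate([0, -668, 0]) bench();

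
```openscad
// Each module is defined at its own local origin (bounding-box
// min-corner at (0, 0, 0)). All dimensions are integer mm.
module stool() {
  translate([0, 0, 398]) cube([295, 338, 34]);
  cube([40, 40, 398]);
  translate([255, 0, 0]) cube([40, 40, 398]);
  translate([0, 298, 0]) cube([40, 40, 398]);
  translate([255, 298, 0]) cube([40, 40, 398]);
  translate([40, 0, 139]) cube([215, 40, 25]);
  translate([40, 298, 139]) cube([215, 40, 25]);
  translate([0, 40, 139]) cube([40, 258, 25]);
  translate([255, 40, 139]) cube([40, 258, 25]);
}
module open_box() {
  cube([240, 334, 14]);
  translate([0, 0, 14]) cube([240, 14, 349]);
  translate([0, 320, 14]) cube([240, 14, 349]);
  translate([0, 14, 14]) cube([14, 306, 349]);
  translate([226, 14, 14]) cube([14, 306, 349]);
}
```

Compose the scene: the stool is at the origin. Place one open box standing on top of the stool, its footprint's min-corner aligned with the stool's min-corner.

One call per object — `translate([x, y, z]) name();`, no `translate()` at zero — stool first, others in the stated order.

stool();
translate([0, 0, 432]) open_box();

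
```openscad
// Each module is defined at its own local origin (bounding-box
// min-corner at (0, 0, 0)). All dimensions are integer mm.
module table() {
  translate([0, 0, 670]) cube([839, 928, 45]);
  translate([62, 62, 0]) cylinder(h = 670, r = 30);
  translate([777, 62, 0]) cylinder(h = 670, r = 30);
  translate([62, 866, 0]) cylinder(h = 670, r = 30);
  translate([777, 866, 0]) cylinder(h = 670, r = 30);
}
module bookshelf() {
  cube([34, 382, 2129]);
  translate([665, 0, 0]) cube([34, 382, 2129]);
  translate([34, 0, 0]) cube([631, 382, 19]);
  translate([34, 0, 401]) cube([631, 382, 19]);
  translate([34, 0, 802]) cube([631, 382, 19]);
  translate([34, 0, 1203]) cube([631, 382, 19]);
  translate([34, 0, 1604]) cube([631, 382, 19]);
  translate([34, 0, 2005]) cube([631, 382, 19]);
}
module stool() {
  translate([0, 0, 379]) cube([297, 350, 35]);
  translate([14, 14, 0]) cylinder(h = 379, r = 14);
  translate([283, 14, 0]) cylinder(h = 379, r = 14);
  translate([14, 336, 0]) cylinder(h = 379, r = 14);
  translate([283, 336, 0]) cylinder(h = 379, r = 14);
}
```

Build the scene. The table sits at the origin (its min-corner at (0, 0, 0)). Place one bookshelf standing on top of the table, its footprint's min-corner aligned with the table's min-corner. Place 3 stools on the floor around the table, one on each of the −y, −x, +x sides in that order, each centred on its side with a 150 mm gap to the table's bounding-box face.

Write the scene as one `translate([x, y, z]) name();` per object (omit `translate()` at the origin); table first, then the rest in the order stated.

table();
translate([0, 0, 715]) bookshelf();
translate([271, -500, 0]) stool();
translate([-447, 289, 0]) stool();
translate([989, 289, 0]) stool();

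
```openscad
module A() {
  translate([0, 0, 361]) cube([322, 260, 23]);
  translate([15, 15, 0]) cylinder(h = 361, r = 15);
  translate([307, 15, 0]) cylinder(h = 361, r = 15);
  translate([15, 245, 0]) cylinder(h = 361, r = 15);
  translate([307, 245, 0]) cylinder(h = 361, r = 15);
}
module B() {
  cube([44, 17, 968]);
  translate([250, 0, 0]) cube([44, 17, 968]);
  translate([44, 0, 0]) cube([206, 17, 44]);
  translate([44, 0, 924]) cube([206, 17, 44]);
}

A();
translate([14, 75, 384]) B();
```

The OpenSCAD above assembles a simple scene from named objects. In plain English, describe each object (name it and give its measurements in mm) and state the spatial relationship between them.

A is a four-legged stool. The seat is a 322×260×23 mm slab whose top surface is at z = 384 mm; four round legs, each 30 mm in diameter, run from the floor (z = 0) to the underside of the seat, each leg's axis is inset half a diameter from the nearest pair of seat edges (so the leg's bounding box is flush with the corner).

B is a picture frame with a 206×880 mm rectangular opening (x by z) and a uniform 44 mm border on every side. Frame depth is 17 mm along y. It is built from two vertical stiles running the full outside height and two horizontal rails spanning the gap between the stiles.

The picture frame is on top of the stool.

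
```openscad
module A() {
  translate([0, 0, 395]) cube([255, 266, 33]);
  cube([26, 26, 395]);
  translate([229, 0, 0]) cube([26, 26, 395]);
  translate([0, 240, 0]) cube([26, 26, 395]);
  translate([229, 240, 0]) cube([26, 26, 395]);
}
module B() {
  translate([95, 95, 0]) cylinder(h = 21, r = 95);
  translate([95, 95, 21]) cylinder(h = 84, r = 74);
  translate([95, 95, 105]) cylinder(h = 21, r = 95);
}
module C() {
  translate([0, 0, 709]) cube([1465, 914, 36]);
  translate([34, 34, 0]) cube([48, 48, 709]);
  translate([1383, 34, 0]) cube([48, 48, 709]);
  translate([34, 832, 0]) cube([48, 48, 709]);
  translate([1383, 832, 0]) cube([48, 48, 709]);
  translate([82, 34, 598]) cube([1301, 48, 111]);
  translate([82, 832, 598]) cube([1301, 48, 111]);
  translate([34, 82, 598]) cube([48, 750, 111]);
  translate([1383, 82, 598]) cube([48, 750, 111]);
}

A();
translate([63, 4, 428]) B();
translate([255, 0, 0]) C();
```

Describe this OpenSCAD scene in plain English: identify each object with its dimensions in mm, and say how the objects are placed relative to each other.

A is a four-legged stool. The seat is 255×266 mm, 33 mm thick, top at z = 428 mm. It stands on four square legs, each 26×26 mm in cross-section, from z = 0 to the seat underside, each flush with a corner of the seat.

B is a spool: two coaxial disc flanges of radius 95 mm and thickness 21 mm, joined by a core cylinder of radius 74 mm and height 84 mm. The lower flange rests on z = 0 and the three cylinders share a vertical axis.

C is a table with a 1465×914 mm rectangular top, 36 mm thick, top surface at z = 745 mm, supported by four 48×48 mm square legs, each inset 34 mm from the nearest pair of top edges, running from the floor. Four apron rails, 48 mm thick and 111 mm tall, run between adjacent legs with their top edges flush with the underside of the top and their outer faces flush with the legs' outer faces.

The spool is on top of the stool. The table is against the stool's +x side, with their −y faces flush.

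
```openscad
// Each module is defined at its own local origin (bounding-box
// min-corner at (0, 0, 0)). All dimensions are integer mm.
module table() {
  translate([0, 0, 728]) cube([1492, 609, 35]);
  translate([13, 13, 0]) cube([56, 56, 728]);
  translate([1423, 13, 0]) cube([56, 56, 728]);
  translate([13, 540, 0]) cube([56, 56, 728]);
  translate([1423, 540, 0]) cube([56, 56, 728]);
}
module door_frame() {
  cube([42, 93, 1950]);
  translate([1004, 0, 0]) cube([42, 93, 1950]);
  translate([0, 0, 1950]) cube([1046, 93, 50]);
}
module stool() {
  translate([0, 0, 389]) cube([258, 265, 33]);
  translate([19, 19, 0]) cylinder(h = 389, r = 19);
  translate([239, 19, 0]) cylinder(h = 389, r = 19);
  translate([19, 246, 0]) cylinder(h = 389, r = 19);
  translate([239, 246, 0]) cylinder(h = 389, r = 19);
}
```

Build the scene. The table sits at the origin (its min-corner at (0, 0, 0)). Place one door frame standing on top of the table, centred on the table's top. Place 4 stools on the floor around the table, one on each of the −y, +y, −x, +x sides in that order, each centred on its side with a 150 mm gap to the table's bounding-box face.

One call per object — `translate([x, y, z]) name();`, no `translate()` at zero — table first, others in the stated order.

table();
translate([223, 258, 763]) door_frame();
translate([617, -415, 0]) stool();
translate([617, 759, 0]) stool();
translate([-408, 172, 0]) stool();
translate([1642, 172, 0]) stool();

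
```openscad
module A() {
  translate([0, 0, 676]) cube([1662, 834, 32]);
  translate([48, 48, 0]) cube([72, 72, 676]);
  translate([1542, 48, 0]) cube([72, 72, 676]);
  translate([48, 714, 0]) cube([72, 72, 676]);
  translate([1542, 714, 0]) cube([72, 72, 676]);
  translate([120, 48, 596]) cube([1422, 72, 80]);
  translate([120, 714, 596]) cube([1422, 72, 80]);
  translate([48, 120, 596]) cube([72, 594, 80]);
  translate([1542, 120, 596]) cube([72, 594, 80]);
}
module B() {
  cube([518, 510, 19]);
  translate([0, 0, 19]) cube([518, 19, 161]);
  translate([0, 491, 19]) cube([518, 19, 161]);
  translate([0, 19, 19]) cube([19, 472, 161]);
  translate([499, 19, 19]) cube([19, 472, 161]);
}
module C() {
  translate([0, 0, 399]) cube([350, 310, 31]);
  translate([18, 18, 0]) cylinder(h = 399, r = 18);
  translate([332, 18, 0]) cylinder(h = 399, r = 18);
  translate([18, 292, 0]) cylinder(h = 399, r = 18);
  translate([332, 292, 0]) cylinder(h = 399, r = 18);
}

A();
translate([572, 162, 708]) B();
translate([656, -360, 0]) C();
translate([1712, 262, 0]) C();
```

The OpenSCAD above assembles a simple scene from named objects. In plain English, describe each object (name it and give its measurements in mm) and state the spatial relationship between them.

A is a table with a 1662×834 mm rectangular top, 32 mm thick, top surface at z = 708 mm, supported by four 72×72 mm square legs, each inset 48 mm from the nearest pair of top edges, running from the floor. Four apron rails, 72 mm thick and 80 mm tall, run between adjacent legs with their top edges flush with the underside of the top and their outer faces flush with the legs' outer faces.

B is an open-topped rectangular box: outside dimensions 518×510×180 mm, with a uniform wall and base thickness of 19 mm. The base is a full 518×510 slab on the floor; four walls sit on top of the base. The front and back walls (the −y and +y sides) span the full width; the two side walls fit between them.

C is a simple wooden stool: a rectangular seat 350 mm (x) by 310 mm (y), 31 mm thick, top face at z = 430 mm, on four round legs, each 36 mm in diameter. The legs rest on z = 0, each leg's axis is inset half a diameter from the nearest pair of seat edges (so the leg's bounding box is flush with the corner).

The open box is on top of the table, centred. Two stools sit around the table at the −y, +x sides.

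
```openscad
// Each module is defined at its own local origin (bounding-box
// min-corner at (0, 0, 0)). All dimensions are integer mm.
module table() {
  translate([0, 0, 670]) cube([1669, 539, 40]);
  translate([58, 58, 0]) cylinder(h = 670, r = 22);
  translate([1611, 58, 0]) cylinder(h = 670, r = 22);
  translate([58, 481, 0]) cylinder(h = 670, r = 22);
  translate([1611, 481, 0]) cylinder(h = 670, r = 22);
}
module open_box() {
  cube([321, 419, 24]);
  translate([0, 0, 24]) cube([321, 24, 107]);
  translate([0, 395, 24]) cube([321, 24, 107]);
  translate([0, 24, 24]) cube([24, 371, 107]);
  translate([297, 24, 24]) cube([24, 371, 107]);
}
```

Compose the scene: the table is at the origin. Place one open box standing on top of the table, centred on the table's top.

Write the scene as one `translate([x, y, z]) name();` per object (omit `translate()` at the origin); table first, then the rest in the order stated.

table();
translate([674, 60, 710]) open_box();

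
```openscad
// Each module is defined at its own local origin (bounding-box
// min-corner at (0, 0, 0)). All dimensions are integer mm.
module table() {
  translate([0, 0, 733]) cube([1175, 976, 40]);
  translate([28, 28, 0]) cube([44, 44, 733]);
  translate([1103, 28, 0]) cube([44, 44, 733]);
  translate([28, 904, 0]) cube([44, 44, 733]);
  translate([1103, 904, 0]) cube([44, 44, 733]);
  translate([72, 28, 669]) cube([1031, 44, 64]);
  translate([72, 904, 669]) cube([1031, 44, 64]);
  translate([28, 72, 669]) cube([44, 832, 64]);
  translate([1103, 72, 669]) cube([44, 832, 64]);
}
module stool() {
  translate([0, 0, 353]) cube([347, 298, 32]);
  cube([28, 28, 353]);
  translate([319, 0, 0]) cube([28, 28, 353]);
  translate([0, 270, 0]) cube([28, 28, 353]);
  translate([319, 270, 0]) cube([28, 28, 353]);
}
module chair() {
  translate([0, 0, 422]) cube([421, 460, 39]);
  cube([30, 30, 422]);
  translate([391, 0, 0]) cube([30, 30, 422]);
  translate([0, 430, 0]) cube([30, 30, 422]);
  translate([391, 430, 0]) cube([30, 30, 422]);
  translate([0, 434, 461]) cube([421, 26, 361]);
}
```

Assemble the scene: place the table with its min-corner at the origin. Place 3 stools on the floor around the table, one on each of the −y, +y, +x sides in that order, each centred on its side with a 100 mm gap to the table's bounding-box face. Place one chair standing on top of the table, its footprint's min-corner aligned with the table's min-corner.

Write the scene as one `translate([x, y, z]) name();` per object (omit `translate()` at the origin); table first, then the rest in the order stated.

table();
translate([414, -398, 0]) stool();
translate([414, 1076, 0]) stool();
translate([1275, 339, 0]) stool();
translate([0, 0, 773]) chair();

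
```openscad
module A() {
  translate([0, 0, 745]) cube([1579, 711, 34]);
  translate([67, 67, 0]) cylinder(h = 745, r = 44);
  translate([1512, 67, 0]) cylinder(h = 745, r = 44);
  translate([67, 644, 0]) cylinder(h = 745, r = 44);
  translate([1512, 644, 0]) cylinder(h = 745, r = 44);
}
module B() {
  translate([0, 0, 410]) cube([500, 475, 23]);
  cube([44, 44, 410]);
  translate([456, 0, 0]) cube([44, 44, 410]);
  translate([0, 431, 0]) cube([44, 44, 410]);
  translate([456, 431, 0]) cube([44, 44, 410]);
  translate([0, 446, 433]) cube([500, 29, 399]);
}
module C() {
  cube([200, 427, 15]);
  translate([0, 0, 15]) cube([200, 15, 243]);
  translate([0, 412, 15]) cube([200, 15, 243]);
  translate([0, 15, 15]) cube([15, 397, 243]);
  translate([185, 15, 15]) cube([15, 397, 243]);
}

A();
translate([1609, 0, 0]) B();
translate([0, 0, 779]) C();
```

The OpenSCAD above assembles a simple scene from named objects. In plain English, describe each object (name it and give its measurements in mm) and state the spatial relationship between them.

A is a rectangular dining table. The top is 1579×711×34 mm with its upper surface at z = 779 mm. It stands on four round legs of 88 mm diameter, each leg's bounding box inset 23 mm from the nearest pair of top edges, running from the floor to the underside of the top.

B is a chair: 500×475 mm seat, 23 mm thick, top at z = 433 mm, on four 44 mm square corner legs flush with the seat edges. A 29 mm thick backrest slab spans the full seat width, extending 399 mm above the seat top, its back face flush with the seat's +y edge.

C is an open-topped rectangular box: outside dimensions 200×427×258 mm, with a uniform wall and base thickness of 15 mm. The base is a full 200×427 slab on the floor; four walls sit on top of the base. The front and back walls (the −y and +y sides) span the full width; the two side walls fit between them.

The chair is on the floor beside the table on its +x side. The open box is on top of the table.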